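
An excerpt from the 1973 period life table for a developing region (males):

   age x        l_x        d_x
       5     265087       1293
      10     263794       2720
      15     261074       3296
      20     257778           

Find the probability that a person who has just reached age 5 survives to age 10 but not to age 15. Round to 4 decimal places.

0.0103

This is the probability of reaching 10 but not 15, conditional on being alive at 5: (l_10 − l_15) / l_5.
= (263794 − 261074) / 265087 = 2720 / 265087 = 0.010261.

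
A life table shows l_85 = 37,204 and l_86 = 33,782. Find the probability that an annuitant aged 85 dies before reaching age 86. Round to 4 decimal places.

P(die before 86 | alive at 85) = 1 − l_86/l_85 = 1 − 33,782/37,204 = (3,422)/37,204 = 0.091979.

0.0920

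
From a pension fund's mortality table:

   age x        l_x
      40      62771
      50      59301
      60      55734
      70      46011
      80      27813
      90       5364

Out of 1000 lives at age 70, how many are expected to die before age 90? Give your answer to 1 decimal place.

883.4

The relevant probability is 1 − 5364/46011 = 0.883419.
Expected number = 1000 × 0.883419 = 883.4.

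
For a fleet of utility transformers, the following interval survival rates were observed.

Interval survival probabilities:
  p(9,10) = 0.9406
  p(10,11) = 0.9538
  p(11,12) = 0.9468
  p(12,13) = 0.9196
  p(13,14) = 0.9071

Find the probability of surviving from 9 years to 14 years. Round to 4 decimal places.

Survival from 9 to 14 is the product of surviving each interval: 0.9406 × 0.9538 × 0.9468 × 0.9196 × 0.9071.
= 0.708557.

0.7086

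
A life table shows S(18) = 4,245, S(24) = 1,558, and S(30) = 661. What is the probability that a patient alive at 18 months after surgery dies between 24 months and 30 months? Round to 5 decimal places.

0.21131

This is the probability of reaching 24 but not 30, conditional on being alive at 18: (S(24) − S(30)) / S(18).
= (1,558 − 661) / 4,245 = 897 / 4,245 = 0.211307.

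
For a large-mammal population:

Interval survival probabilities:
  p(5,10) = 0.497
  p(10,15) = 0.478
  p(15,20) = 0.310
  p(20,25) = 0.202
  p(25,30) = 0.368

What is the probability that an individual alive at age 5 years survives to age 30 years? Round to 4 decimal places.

0.0055

P(survive 5→30) = 0.497 × 0.478 × 0.310 × 0.202 × 0.368.
= 0.005475.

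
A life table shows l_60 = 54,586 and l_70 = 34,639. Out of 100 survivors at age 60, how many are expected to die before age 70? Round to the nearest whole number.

37

The relevant probability is 1 − 34,639/54,586 = 0.365423.
Expected number = 100 × 0.365423 = 37.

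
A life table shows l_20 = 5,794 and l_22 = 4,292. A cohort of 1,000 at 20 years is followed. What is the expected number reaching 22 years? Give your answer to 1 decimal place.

The relevant probability is 4,292/5,794 = 0.740766.
Expected number = 1,000 × 0.740766 = 740.8.

740.8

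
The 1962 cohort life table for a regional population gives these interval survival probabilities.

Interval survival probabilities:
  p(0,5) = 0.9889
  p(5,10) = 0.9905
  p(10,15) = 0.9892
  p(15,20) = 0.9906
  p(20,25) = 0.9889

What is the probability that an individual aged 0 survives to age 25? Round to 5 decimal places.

0.94916

The overall survival probability is 0.9889 × 0.9905 × 0.9892 × 0.9906 × 0.9889.
= 0.949165.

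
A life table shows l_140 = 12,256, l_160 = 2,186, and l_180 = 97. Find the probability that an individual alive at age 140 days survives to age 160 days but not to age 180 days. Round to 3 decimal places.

This is the probability of reaching 160 but not 180, conditional on being alive at 140: (l_160 − l_180) / l_140.
= (2,186 − 97) / 12,256 = 2,089 / 12,256 = 0.170447.

0.170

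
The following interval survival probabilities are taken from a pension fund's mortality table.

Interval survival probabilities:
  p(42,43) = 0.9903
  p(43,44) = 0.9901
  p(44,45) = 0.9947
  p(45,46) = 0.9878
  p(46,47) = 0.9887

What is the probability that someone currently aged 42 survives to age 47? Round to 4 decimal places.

0.9525

Chaining the interval survival probabilities: 0.9903 × 0.9901 × 0.9947 × 0.9878 × 0.9887.
= 0.952514.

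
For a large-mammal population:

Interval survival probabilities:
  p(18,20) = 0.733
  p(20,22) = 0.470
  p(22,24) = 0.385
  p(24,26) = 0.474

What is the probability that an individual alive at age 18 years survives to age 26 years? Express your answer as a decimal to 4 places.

Survival from 18 to 26 is the product of surviving each interval: 0.733 × 0.470 × 0.385 × 0.474.
= 0.062870.

0.0629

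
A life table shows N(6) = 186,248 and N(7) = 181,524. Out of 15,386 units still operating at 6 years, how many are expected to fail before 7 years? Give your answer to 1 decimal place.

390.3

The relevant probability is 1 − 181,524/186,248 = 0.025364.
Expected number = 15,386 × 0.025364 = 390.3.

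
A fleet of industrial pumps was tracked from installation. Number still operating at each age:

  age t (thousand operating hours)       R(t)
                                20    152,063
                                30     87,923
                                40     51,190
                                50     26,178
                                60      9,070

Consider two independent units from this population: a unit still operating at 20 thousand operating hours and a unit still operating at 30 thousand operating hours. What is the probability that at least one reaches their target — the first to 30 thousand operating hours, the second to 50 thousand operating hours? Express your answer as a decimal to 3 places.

p₁ = R(30)/R(20) = 87,923/152,063 = 0.578201; p₂ = R(50)/R(30) = 26,178/87,923 = 0.297738.
P(at least one) = 1 − (1−p₁)(1−p₂) = 1 − 0.421799 × 0.702262 = 0.703787.

0.704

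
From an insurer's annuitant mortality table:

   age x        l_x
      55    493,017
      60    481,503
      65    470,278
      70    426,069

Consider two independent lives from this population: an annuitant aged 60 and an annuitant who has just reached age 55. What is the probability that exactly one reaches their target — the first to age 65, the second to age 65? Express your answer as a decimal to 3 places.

0.067

p₁ = l_65/l_60 = 470,278/481,503 = 0.976688; p₂ = l_65/l_55 = 470,278/493,017 = 0.953878.
P(exactly one) = p₁(1−p₂) + (1−p₁)p₂ = 0.045047 + 0.022237 = 0.067284.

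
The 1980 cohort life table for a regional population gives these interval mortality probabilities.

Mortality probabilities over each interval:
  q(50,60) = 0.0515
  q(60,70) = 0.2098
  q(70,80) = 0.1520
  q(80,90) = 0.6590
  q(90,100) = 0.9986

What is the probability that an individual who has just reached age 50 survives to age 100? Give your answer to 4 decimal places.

0.0003

The overall survival probability is (1 − 0.0515) × (1 − 0.2098) × (1 − 0.1520) × (1 − 0.6590) × (1 − 0.9986).
= 0.9485 × 0.7902 × 0.8480 × 0.3410 × 0.0014 = 0.000303.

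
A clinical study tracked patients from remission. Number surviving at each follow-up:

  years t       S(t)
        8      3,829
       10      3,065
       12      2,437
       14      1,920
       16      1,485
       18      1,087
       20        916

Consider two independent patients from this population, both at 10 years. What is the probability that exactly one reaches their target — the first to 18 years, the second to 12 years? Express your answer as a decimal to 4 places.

p₁ = S(18)/S(10) = 1,087/3,065 = 0.354649; p₂ = S(12)/S(10) = 2,437/3,065 = 0.795106.
P(exactly one) = p₁(1−p₂) + (1−p₁)p₂ = 0.072665 + 0.513122 = 0.585788.

0.5858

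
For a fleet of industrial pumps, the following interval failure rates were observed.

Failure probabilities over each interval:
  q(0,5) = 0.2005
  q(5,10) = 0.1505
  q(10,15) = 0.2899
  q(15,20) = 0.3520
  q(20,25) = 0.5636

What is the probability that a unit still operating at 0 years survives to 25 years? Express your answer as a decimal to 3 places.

0.136

The overall survival probability is (1 − 0.2005) × (1 − 0.1505) × (1 − 0.2899) × (1 − 0.3520) × (1 − 0.5636).
= 0.7995 × 0.8495 × 0.7101 × 0.6480 × 0.4364 = 0.136383.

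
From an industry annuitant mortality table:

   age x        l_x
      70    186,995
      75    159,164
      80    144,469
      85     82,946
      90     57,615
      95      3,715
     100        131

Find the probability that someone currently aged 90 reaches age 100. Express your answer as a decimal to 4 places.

0.0023

We want 10p90 = l_100/l_90.
The conditional survival probability is l_100/l_90 = 131/57,615 = 0.002274.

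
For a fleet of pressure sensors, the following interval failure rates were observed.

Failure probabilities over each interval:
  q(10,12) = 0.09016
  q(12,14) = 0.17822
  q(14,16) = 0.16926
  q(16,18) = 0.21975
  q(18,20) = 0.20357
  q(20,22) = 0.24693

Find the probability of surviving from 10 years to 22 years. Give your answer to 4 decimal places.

P(survive 10→22) = (1 − 0.09016) × (1 − 0.17822) × (1 − 0.16926) × (1 − 0.21975) × (1 − 0.20357) × (1 − 0.24693).
= 0.90984 × 0.82178 × 0.83074 × 0.78025 × 0.79643 × 0.75307 = 0.290671.

0.2907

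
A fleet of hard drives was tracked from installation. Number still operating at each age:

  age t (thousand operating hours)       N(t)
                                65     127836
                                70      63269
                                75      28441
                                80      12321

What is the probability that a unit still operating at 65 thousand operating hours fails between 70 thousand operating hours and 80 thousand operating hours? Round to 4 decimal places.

This is the probability of reaching 70 but not 80, conditional on being operational at 65: (N(70) − N(80)) / N(65).
= (63269 − 12321) / 127836 = 50948 / 127836 = 0.398542.

0.3985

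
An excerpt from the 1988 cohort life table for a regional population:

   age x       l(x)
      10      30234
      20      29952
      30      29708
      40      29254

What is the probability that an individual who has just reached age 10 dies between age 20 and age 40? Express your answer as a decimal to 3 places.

0.023

This is the probability of reaching 20 but not 40, conditional on being alive at 10: (l(20) − l(40)) / l(10).
= (29952 − 29254) / 30234 = 698 / 30234 = 0.023087.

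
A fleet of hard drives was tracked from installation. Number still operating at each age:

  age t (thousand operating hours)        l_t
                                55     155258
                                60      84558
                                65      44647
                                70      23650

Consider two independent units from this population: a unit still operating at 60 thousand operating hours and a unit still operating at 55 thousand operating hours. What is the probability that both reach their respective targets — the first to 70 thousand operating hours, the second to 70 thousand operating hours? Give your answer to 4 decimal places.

p₁ = l_70/l_60 = 23650/84558 = 0.279690; p₂ = l_70/l_55 = 23650/155258 = 0.152327.
P(both) = p₁ × p₂ = 0.279690 × 0.152327 = 0.042604.

0.0426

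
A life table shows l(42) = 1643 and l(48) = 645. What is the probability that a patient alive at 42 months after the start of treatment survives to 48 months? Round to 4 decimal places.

The conditional survival probability is l(48)/l(42) = 645/1643 = 0.392575.

0.3926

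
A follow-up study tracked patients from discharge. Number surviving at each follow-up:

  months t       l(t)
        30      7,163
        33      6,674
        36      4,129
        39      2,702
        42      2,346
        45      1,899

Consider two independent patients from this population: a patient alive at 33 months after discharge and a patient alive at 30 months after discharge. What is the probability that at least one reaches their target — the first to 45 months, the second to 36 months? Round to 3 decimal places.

0.697

p₁ = l(45)/l(33) = 1,899/6,674 = 0.284537; p₂ = l(36)/l(30) = 4,129/7,163 = 0.576434.
P(at least one) = 1 − (1−p₁)(1−p₂) = 1 − 0.715463 × 0.423566 = 0.696954.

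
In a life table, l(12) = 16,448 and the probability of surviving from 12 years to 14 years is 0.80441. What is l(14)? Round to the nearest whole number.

l(14) = l(12) × p = 16,448 × 0.80441 = 13231.

13231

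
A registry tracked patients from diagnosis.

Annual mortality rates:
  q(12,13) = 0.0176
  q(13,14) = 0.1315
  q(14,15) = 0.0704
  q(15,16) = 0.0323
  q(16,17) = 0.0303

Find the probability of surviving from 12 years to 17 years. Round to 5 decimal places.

0.74427

Chaining the interval survival probabilities: (1 − 0.0176) × (1 − 0.1315) × (1 − 0.0704) × (1 − 0.0323) × (1 − 0.0303).
= 0.9824 × 0.8685 × 0.9296 × 0.9677 × 0.9697 = 0.744273.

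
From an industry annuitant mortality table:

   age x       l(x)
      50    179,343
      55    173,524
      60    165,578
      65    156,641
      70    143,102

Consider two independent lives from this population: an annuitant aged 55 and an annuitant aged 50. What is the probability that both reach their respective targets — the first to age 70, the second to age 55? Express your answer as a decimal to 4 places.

0.7979

p₁ = l(70)/l(55) = 143,102/173,524 = 0.824681; p₂ = l(55)/l(50) = 173,524/179,343 = 0.967554.
P(both) = p₁ × p₂ = 0.824681 × 0.967554 = 0.797923.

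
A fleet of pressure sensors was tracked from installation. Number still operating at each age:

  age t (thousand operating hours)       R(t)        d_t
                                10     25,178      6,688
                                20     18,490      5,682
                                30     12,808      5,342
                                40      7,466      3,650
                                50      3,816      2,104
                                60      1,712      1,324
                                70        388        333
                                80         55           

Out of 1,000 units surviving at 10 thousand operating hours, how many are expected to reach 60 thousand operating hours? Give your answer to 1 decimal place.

68.0

The relevant probability is 1,712/25,178 = 0.067996.
Expected number = 1,000 × 0.067996 = 68.0.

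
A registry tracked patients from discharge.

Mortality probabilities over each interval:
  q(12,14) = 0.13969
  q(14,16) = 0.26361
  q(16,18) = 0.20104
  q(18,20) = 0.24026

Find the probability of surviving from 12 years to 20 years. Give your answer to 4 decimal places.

0.3846

Survival from 12 to 20 is the product of surviving each interval: (1 − 0.13969) × (1 − 0.26361) × (1 − 0.20104) × (1 − 0.24026).
= 0.86031 × 0.73639 × 0.79896 × 0.75974 = 0.384550.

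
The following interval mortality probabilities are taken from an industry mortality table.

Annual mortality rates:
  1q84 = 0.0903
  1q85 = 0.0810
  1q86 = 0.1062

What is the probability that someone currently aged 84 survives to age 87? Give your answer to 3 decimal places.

0.747

Survival from 84 to 87 is the product of surviving each interval: (1 − 0.0903) × (1 − 0.0810) × (1 − 0.1062).
= 0.9097 × 0.9190 × 0.8938 = 0.747230.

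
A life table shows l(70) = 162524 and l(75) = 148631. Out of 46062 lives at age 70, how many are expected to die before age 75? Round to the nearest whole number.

The relevant probability is 1 − 148631/162524 = 0.085483.
Expected number = 46062 × 0.085483 = 3938.

3938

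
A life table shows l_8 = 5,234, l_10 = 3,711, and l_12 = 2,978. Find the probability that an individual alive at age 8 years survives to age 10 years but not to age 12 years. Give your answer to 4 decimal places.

0.1400

This is the probability of reaching 10 but not 12, conditional on being alive at 8: (l_10 − l_12) / l_8.
= (3,711 − 2,978) / 5,234 = 733 / 5,234 = 0.140046.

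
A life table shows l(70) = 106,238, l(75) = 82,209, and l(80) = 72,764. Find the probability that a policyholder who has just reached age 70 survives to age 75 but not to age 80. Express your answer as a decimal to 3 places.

0.089

This is the probability of reaching 75 but not 80, conditional on being alive at 70: (l(75) − l(80)) / l(70).
= (82,209 − 72,764) / 106,238 = 9,445 / 106,238 = 0.088904.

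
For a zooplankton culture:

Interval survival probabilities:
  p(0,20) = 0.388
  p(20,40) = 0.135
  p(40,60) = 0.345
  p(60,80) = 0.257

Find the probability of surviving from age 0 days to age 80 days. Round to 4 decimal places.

Chaining the interval survival probabilities: 0.388 × 0.135 × 0.345 × 0.257.
= 0.004644.

0.0046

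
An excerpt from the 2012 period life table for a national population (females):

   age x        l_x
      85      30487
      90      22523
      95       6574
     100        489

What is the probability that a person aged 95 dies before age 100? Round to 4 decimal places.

0.9256

P(die before 100 | alive at 95) = 1 − l_100/l_95 = 1 − 489/6574 = (6085)/6574 = 0.925616.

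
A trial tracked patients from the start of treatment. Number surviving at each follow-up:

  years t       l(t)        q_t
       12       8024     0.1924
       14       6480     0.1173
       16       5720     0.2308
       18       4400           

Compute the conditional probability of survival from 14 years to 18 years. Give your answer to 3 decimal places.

The conditional survival probability is l(18)/l(14) = 4400/6480 = 0.679012.

0.679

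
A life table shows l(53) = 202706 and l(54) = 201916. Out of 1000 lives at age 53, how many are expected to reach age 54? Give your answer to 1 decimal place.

The relevant probability is 201916/202706 = 0.996103.
Expected number = 1000 × 0.996103 = 996.1.

996.1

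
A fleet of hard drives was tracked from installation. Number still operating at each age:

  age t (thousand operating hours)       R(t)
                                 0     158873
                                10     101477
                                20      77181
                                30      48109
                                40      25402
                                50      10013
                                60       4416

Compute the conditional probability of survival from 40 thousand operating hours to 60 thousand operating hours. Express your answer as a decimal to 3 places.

The conditional survival probability is R(60)/R(40) = 4416/25402 = 0.173845.

0.174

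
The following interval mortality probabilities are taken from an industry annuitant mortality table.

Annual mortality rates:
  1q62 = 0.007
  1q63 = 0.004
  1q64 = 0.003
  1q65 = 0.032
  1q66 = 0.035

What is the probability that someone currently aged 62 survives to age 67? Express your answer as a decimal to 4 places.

0.9211

5p62 = (1 − 0.007) × (1 − 0.004) × (1 − 0.003) × (1 − 0.032) × (1 − 0.035).
= 0.993 × 0.996 × 0.997 × 0.968 × 0.965 = 0.921099.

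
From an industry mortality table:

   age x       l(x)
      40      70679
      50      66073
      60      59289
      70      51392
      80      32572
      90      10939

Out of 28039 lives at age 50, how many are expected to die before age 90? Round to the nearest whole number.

The relevant probability is 1 − 10939/66073 = 0.834441.
Expected number = 28039 × 0.834441 = 23397.

23397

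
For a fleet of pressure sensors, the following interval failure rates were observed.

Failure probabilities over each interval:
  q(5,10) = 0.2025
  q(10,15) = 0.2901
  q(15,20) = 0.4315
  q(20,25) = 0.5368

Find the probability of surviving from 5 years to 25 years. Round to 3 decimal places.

P(survive 5→25) = (1 − 0.2025) × (1 − 0.2901) × (1 − 0.4315) × (1 − 0.5368).
= 0.7975 × 0.7099 × 0.5685 × 0.4632 = 0.149083.

0.149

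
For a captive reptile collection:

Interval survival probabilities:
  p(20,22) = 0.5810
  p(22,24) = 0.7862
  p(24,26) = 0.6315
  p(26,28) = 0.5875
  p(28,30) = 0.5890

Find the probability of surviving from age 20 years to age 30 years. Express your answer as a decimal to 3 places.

0.100

Chaining the interval survival probabilities: 0.5810 × 0.7862 × 0.6315 × 0.5875 × 0.5890.
= 0.099817.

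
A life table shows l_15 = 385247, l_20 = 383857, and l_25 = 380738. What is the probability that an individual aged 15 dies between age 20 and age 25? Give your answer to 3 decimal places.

We want 5|5q15 = (l_20 − l_25)/l_15.
This is the probability of reaching 20 but not 25, conditional on being alive at 15: (l_20 − l_25) / l_15.
= (383857 − 380738) / 385247 = 3119 / 385247 = 0.008096.

0.008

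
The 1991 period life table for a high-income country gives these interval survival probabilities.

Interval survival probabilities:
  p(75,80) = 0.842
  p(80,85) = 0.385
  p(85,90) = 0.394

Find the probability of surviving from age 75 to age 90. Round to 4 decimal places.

Chaining the interval survival probabilities: 0.842 × 0.385 × 0.394.
= 0.127723.

0.1277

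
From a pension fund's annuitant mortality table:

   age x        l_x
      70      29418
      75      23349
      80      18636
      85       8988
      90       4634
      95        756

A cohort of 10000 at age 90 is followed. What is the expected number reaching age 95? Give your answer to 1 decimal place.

1631.4

The relevant probability is 756/4634 = 0.163142.
Expected number = 10000 × 0.163142 = 1631.4.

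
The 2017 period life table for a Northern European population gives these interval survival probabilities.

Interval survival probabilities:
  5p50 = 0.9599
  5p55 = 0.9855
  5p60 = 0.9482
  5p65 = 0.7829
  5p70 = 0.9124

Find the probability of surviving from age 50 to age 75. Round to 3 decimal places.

Survival from 50 to 75 is the product of surviving each interval: 0.9599 × 0.9855 × 0.9482 × 0.7829 × 0.9124.
= 0.640729.

0.641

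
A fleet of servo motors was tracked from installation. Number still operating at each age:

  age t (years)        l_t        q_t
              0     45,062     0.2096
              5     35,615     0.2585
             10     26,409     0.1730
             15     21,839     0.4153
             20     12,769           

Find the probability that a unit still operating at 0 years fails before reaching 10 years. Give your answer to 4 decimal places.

P(fail before 10 | operational at 0) = 1 − l_10/l_0 = 1 − 26,409/45,062 = (18,653)/45,062 = 0.413941.

0.4139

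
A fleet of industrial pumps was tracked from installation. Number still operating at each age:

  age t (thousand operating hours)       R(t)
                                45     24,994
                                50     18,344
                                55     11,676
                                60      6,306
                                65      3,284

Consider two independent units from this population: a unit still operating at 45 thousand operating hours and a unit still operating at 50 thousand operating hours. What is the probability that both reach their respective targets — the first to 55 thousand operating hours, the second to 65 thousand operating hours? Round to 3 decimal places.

p₁ = R(55)/R(45) = 11,676/24,994 = 0.467152; p₂ = R(65)/R(50) = 3,284/18,344 = 0.179023.
P(both) = p₁ × p₂ = 0.467152 × 0.179023 = 0.083631.

0.084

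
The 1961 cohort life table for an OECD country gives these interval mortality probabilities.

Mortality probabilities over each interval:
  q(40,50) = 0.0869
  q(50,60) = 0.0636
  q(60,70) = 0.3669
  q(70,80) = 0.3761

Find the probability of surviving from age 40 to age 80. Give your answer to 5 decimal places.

Survival from 40 to 80 is the product of surviving each interval: (1 − 0.0869) × (1 − 0.0636) × (1 − 0.3669) × (1 − 0.3761).
= 0.9131 × 0.9364 × 0.6331 × 0.6239 = 0.337728.

0.33773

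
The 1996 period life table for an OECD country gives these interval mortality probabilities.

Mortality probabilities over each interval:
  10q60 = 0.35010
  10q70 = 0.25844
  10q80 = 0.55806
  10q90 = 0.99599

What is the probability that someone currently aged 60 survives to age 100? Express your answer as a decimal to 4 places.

0.0009

Survival from 60 to 100 is the product of surviving each interval: (1 − 0.35010) × (1 − 0.25844) × (1 − 0.55806) × (1 − 0.99599).
= 0.64990 × 0.74156 × 0.44194 × 0.00401 = 0.000854.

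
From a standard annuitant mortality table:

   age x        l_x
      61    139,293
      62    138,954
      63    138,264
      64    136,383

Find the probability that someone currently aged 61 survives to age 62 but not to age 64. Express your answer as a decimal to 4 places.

We want 1|2q61 = (l_62 − l_64)/l_61.
This is the probability of reaching 62 but not 64, conditional on being alive at 61: (l_62 − l_64) / l_61.
= (138,954 − 136,383) / 139,293 = 2,571 / 139,293 = 0.018457.

0.0185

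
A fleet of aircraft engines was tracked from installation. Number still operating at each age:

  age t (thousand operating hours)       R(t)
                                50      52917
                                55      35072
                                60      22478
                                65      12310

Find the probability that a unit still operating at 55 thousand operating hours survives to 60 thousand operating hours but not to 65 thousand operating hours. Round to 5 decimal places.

0.28992

This is the probability of reaching 60 but not 65, conditional on being operational at 55: (R(60) − R(65)) / R(55).
= (22478 − 12310) / 35072 = 10168 / 35072 = 0.289918.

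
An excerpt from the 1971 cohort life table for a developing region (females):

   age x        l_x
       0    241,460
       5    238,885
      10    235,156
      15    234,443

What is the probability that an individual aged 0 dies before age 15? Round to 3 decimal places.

0.029

P(die before 15 | alive at 0) = 1 − l_15/l_0 = 1 − 234,443/241,460 = (7,017)/241,460 = 0.029061.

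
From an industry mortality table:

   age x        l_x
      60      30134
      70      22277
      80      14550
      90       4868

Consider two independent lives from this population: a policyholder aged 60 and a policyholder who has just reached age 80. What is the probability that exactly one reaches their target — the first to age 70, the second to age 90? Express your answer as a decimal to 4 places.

p₁ = l_70/l_60 = 22277/30134 = 0.739265; p₂ = l_90/l_80 = 4868/14550 = 0.334570.
P(exactly one) = p₁(1−p₂) + (1−p₁)p₂ = 0.491929 + 0.087234 = 0.579163.

0.5792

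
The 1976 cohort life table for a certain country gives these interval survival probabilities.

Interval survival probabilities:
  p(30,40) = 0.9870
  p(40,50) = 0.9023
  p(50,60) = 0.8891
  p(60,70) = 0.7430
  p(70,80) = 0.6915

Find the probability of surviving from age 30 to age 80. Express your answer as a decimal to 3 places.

0.407

The overall survival probability is 0.9870 × 0.9023 × 0.8891 × 0.7430 × 0.6915.
= 0.406818.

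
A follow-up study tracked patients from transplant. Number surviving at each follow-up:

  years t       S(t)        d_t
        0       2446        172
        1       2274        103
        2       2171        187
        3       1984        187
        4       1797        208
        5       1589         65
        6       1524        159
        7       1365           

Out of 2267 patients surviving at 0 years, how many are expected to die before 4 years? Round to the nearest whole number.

602

The relevant probability is 1 − 1797/2446 = 0.265331.
Expected number = 2267 × 0.265331 = 602.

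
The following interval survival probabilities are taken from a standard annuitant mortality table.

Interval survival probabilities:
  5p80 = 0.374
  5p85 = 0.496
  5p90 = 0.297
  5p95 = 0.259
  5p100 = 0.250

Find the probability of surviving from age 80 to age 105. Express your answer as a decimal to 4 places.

25p80 = 0.374 × 0.496 × 0.297 × 0.259 × 0.250.
= 0.003567.

0.0036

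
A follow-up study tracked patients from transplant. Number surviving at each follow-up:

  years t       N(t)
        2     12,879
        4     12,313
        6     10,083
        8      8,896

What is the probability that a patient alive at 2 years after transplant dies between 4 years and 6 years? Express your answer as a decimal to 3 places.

This is the probability of reaching 4 but not 6, conditional on being alive at 2: (N(4) − N(6)) / N(2).
= (12,313 − 10,083) / 12,879 = 2,230 / 12,879 = 0.173150.

0.173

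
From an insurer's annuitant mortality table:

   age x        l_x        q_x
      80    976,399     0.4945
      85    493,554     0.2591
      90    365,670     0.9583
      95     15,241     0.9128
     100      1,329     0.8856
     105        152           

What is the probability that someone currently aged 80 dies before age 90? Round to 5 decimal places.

0.62549

P(die before 90 | alive at 80) = 1 − l_90/l_80 = 1 − 365,670/976,399 = (610,729)/976,399 = 0.625491.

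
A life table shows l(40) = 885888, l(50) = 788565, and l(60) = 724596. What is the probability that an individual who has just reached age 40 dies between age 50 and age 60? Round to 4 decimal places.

This is the probability of reaching 50 but not 60, conditional on being alive at 40: (l(50) − l(60)) / l(40).
= (788565 − 724596) / 885888 = 63969 / 885888 = 0.072209.

0.0722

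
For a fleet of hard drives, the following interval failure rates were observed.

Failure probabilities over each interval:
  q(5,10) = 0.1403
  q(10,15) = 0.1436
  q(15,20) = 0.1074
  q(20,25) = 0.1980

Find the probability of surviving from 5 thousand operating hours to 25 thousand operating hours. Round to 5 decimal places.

0.52705

Chaining the interval survival probabilities: (1 − 0.1403) × (1 − 0.1436) × (1 − 0.1074) × (1 − 0.1980).
= 0.8597 × 0.8564 × 0.8926 × 0.8020 = 0.527054.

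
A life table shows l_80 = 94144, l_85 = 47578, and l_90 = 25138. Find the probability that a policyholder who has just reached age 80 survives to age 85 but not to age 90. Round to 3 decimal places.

0.238

We want 5|5q80 = (l_85 − l_90)/l_80.
This is the probability of reaching 85 but not 90, conditional on being alive at 80: (l_85 − l_90) / l_80.
= (47578 − 25138) / 94144 = 22440 / 94144 = 0.238358.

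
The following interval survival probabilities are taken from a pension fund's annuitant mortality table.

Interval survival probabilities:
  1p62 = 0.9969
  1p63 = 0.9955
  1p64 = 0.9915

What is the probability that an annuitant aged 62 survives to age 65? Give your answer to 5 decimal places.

Survival from 62 to 65 is the product of surviving each interval: 0.9969 × 0.9955 × 0.9915.
= 0.983978.

0.98398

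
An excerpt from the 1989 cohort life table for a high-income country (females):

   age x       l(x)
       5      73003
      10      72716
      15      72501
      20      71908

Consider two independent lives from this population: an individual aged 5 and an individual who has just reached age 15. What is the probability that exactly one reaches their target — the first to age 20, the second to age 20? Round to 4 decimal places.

0.0229

p₁ = l(20)/l(5) = 71908/73003 = 0.985001; p₂ = l(20)/l(15) = 71908/72501 = 0.991821.
P(exactly one) = p₁(1−p₂) + (1−p₁)p₂ = 0.008056 + 0.014876 = 0.022933.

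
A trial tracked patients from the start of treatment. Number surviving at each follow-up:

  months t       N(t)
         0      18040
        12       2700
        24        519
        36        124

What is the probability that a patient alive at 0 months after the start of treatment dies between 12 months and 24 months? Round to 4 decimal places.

This is the probability of reaching 12 but not 24, conditional on being alive at 0: (N(12) − N(24)) / N(0).
= (2700 − 519) / 18040 = 2181 / 18040 = 0.120898.

0.1209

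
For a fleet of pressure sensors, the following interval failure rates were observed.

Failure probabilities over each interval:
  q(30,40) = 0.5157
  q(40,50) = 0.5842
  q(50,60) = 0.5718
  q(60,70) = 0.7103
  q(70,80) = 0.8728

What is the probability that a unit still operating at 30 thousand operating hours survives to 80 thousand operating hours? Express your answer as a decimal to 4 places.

The overall survival probability is (1 − 0.5157) × (1 − 0.5842) × (1 − 0.5718) × (1 − 0.7103) × (1 − 0.8728).
= 0.4843 × 0.4158 × 0.4282 × 0.2897 × 0.1272 = 0.003177.

0.0032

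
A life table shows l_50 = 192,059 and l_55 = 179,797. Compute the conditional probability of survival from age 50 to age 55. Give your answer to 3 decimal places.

We want 5p50 = l_55/l_50.
The conditional survival probability is l_55/l_50 = 179,797/192,059 = 0.936155.

0.936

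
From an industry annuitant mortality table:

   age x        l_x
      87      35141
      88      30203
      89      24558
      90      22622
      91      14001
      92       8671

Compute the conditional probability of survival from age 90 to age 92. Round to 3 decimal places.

The conditional survival probability is l_92/l_90 = 8671/22622 = 0.383299.

0.383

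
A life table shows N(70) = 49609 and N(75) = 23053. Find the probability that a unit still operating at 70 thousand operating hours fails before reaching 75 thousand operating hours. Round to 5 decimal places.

0.53531

P(fail before 75 | operational at 70) = 1 − N(75)/N(70) = 1 − 23053/49609 = (26556)/49609 = 0.535306.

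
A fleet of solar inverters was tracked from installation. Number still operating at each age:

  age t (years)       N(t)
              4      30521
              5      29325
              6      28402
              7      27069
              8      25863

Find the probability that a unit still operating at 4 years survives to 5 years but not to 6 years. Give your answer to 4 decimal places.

0.0302

This is the probability of reaching 5 but not 6, conditional on being operational at 4: (N(5) − N(6)) / N(4).
= (29325 − 28402) / 30521 = 923 / 30521 = 0.030241.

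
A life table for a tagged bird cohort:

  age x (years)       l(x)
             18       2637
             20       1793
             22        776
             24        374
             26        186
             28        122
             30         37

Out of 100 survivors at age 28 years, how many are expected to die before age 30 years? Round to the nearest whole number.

The relevant probability is 1 − 37/122 = 0.696721.
Expected number = 100 × 0.696721 = 70.

70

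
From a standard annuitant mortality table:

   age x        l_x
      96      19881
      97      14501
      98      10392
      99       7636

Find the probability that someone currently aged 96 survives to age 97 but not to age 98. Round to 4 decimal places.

0.2067

We want 1|1q96 = (l_97 − l_98)/l_96.
This is the probability of reaching 97 but not 98, conditional on being alive at 96: (l_97 − l_98) / l_96.
= (14501 − 10392) / 19881 = 4109 / 19881 = 0.206680.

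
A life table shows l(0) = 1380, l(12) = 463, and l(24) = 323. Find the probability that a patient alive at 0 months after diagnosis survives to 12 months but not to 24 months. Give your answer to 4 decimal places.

This is the probability of reaching 12 but not 24, conditional on being alive at 0: (l(12) − l(24)) / l(0).
= (463 − 323) / 1380 = 140 / 1380 = 0.101449.

0.1014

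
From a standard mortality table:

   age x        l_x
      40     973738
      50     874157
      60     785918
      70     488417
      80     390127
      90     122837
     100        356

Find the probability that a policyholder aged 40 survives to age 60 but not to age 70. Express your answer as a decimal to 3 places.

0.306

This is the probability of reaching 60 but not 70, conditional on being alive at 40: (l_60 − l_70) / l_40.
= (785918 − 488417) / 973738 = 297501 / 973738 = 0.305525.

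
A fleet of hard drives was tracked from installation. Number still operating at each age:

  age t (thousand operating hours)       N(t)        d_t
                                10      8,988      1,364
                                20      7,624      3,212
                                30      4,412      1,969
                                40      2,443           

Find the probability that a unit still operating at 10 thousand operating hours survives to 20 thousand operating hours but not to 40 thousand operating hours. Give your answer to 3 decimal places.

0.576

This is the probability of reaching 20 but not 40, conditional on being operational at 10: (N(20) − N(40)) / N(10).
= (7,624 − 2,443) / 8,988 = 5,181 / 8,988 = 0.576435.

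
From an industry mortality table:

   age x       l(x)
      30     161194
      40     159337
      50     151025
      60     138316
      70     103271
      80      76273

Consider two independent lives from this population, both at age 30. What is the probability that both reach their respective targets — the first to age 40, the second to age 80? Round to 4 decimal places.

p₁ = l(40)/l(30) = 159337/161194 = 0.988480; p₂ = l(80)/l(30) = 76273/161194 = 0.473175.
P(both) = p₁ × p₂ = 0.988480 × 0.473175 = 0.467724.

0.4677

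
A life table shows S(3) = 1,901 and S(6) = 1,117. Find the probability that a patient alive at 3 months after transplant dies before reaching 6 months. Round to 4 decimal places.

P(die before 6 | alive at 3) = 1 − S(6)/S(3) = 1 − 1,117/1,901 = (784)/1,901 = 0.412415.

0.4124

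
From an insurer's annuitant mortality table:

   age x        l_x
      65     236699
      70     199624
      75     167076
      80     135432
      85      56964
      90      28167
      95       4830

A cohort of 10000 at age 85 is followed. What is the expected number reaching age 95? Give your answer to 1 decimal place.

847.9

The relevant probability is 4830/56964 = 0.084790.
Expected number = 10000 × 0.084790 = 847.9.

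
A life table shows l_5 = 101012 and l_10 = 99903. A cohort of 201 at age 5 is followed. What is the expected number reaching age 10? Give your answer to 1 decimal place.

198.8

The relevant probability is 99903/101012 = 0.989021.
Expected number = 201 × 0.989021 = 198.8.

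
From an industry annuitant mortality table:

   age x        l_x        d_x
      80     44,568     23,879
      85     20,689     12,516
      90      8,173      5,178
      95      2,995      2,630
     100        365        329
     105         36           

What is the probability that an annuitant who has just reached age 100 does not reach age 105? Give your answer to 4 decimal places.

P(die before 105 | alive at 100) = 1 − l_105/l_100 = 1 − 36/365 = (329)/365 = 0.901370.

0.9014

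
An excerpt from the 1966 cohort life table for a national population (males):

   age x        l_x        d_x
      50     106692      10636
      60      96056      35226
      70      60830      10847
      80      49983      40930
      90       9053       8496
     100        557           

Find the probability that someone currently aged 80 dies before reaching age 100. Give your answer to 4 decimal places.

P(die before 100 | alive at 80) = 1 − l_100/l_80 = 1 − 557/49983 = (49426)/49983 = 0.988856.

0.9889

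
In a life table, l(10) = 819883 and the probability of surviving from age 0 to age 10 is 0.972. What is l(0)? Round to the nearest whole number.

843501

l(0) = l(10) / p = 819883 / 0.972 = 843501.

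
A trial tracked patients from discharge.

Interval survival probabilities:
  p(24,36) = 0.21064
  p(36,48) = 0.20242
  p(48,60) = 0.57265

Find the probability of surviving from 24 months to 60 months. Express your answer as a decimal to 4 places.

0.0244

Chaining the interval survival probabilities: 0.21064 × 0.20242 × 0.57265.
= 0.024417.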